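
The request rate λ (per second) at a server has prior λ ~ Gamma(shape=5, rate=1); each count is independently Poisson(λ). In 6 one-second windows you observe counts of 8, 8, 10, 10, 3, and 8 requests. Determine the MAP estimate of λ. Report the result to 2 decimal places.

Σxᵢ = 8+8+10+10+3+8 = 47, with n = 6.
Posterior ∝ λ^4e^(−1λ) · λ^47e^(−6λ) = λ^51e^(−7λ), i.e. Gamma(shape=52, rate=7).
The mode of a Gamma(a, b) with a ≥ 1 (shape–rate) is (a−1)/b = 51/7 ≈ 7.29.

λ̂_MAP = 7.29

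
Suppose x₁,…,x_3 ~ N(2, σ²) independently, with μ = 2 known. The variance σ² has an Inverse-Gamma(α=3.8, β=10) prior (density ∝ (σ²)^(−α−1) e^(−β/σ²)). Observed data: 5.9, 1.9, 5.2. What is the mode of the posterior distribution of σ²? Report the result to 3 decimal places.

σ̂²_MAP = 3.608

Sum of squared deviations about the known mean: SS = (5.9−2)² + (1.9−2)² + (5.2−2)² = 25.46.
The Normal likelihood contributes (σ²)^(−n/2) exp(−SS/(2σ²)), so the posterior is Inverse-Gamma(α + n/2, β + SS/2) = Inverse-Gamma(5.3, 22.73).
The mode of Inverse-Gamma(a, b) is b/(a+1) = 22.73/6.3 ≈ 3.608.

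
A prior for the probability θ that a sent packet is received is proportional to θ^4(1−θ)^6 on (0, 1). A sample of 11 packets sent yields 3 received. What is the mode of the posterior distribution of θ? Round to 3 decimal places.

θ̂_MAP = 0.333

The prior density ∝ θ^4(1−θ)^6 is the kernel of Beta(5, 7).
Data: 3 successes in 11 trials. The binomial likelihood contributes θ^3(1−θ)^8, so the posterior is Beta(5+3, 7+8) = Beta(8, 15).
For Beta(a, b) with a, b > 1 the mode is (a−1)/(a+b−2) = 7/21 ≈ 0.333.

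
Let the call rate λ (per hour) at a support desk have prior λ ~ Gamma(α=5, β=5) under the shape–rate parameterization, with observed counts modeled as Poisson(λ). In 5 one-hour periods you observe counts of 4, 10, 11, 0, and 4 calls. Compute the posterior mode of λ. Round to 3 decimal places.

λ̂_MAP = 3.300

Σxᵢ = 4+10+11+0+4 = 29, with n = 5.
Posterior ∝ λ^4e^(−5λ) · λ^29e^(−5λ) = λ^33e^(−10λ), i.e. Gamma(shape=34, rate=10).
The mode of a Gamma(a, b) with a ≥ 1 (shape–rate) is (a−1)/b = 33/10 ≈ 3.300.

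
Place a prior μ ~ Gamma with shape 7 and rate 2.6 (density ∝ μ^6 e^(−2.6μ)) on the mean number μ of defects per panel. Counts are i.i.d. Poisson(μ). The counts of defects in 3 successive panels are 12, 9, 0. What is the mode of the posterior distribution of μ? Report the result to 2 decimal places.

Σxᵢ = 12+9+0 = 21, with n = 3.
Posterior ∝ μ^6e^(−2.6μ) · μ^21e^(−3μ) = μ^27e^(−5.6μ), i.e. Gamma(shape=28, rate=5.6).
The mode of a Gamma(a, b) with a ≥ 1 (shape–rate) is (a−1)/b = 27/5.6 ≈ 4.82.

μ̂_MAP = 4.82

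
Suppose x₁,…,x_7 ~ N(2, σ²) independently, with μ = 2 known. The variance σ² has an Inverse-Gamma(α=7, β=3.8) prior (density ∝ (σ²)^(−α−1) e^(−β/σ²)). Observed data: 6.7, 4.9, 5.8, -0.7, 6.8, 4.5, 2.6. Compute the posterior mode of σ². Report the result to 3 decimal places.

σ̂²_MAP = 3.890

Sum of squared deviations about the known mean: SS = (6.7−2)² + (4.9−2)² + (5.8−2)² + (-0.7−2)² + (6.8−2)² + (4.5−2)² + (2.6−2)² = 81.88.
The Normal likelihood contributes (σ²)^(−n/2) exp(−SS/(2σ²)), so the posterior is Inverse-Gamma(α + n/2, β + SS/2) = Inverse-Gamma(10.5, 44.74).
The mode of Inverse-Gamma(a, b) is b/(a+1) = 44.74/11.5 ≈ 3.890.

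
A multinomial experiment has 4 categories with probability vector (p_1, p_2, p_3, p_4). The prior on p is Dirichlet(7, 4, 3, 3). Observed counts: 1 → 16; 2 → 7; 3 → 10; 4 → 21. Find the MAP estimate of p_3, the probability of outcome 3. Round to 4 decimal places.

The posterior is Dirichlet(αᵢ + nᵢ) = Dirichlet(23, 11, 13, 24).
For a Dirichlet(a₁,…,a_K) with all aᵢ > 1, the mode has j-th component (aⱼ − 1)/(Σaᵢ − K).
Here Σaᵢ = 71 and K = 4, so p_3 = (13 − 1)/(71 − 4) = 12/67 ≈ 0.1791.

MAP estimate: 0.1791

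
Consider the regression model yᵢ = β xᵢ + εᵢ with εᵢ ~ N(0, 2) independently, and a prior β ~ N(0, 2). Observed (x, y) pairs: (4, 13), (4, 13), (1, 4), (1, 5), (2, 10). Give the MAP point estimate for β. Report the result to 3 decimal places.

β̂_MAP = 3.410

log p(β | y) = −Σ(yᵢ − βxᵢ)²/(2·2) − β²/(2·2) + const.
Setting the derivative to zero: Σxᵢ(yᵢ − βxᵢ)/2 − β/2 = 0, so β = Σxᵢyᵢ / (Σxᵢ² + σ²/τ²).
Σxᵢyᵢ = 4·13 + 4·13 + 1·4 + 1·5 + 2·10 = 133; Σxᵢ² = 38; σ²/τ² = 1.
β̂_MAP = 133 / (38 + 1) = 133/39 ≈ 3.410.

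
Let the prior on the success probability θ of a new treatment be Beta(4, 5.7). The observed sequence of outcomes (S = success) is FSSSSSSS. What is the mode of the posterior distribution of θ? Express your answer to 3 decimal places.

θ̂_MAP = 0.637

Prior: Beta(4, 5.7).
Data: 7 successes in 8 trials (from the sequence). The binomial likelihood contributes θ^7(1−θ)^1, so the posterior is Beta(4+7, 5.7+1) = Beta(11, 6.7).
For Beta(a, b) with a, b > 1 the mode is (a−1)/(a+b−2) = 10/15.7 ≈ 0.637.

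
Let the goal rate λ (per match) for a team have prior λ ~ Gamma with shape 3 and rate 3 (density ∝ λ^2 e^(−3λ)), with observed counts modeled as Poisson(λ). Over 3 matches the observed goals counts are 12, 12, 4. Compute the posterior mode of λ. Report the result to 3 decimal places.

Σxᵢ = 12+12+4 = 28, with n = 3.
Posterior ∝ λ^2e^(−3λ) · λ^28e^(−3λ) = λ^30e^(−6λ), i.e. Gamma(shape=31, rate=6).
The mode of a Gamma(a, b) with a ≥ 1 (shape–rate) is (a−1)/b = 30/6 ≈ 5.000.

λ̂_MAP = 5.000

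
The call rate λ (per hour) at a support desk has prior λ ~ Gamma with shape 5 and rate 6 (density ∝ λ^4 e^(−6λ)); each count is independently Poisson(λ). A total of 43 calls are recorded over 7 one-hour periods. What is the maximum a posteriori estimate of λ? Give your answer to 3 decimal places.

λ̂_MAP = 3.615

Σxᵢ = 43, n = 7.
Posterior ∝ λ^4e^(−6λ) · λ^43e^(−7λ) = λ^47e^(−13λ), i.e. Gamma(shape=48, rate=13).
The mode of a Gamma(a, b) with a ≥ 1 (shape–rate) is (a−1)/b = 47/13 ≈ 3.615.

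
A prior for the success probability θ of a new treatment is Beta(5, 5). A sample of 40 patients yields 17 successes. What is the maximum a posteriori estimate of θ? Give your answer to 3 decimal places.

Prior: Beta(5, 5).
Data: 17 successes in 40 trials. The binomial likelihood contributes θ^17(1−θ)^23, so the posterior is Beta(5+17, 5+23) = Beta(22, 28).
For Beta(a, b) with a, b > 1 the mode is (a−1)/(a+b−2) = 21/48 ≈ 0.438.

θ̂_MAP = 0.438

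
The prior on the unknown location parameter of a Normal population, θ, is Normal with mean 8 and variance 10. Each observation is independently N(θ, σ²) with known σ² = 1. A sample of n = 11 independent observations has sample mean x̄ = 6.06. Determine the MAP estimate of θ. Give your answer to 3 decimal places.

θ̂_MAP = 6.077

n = 11, x̄ = 6.06.
For a Normal prior and Normal likelihood with known variance, the posterior is Normal; its mode equals its mean, the precision-weighted average.
Prior precision 1/σ₀² = 1/10 = 0.1; data precision n/σ² = 11/1 = 11.
θ̂ = (0.1·8 + 11·6.06) / (0.1 + 11) = 67.46/11.1 = 3373/555 ≈ 6.077.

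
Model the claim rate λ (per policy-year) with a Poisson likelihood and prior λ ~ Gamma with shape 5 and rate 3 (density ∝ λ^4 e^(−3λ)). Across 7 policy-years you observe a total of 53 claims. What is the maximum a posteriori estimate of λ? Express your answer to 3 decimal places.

λ̂_MAP = 5.700

Σxᵢ = 53, n = 7.
Posterior ∝ λ^4e^(−3λ) · λ^53e^(−7λ) = λ^57e^(−10λ), i.e. Gamma(shape=58, rate=10).
The mode of a Gamma(a, b) with a ≥ 1 (shape–rate) is (a−1)/b = 57/10 ≈ 5.700.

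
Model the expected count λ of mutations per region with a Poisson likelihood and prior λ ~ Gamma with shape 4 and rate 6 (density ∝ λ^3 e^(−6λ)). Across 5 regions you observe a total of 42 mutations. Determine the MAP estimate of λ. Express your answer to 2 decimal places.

λ̂_MAP = 4.09

Σxᵢ = 42, n = 5.
Posterior ∝ λ^3e^(−6λ) · λ^42e^(−5λ) = λ^45e^(−11λ), i.e. Gamma(shape=46, rate=11).
The mode of a Gamma(a, b) with a ≥ 1 (shape–rate) is (a−1)/b = 45/11 ≈ 4.09.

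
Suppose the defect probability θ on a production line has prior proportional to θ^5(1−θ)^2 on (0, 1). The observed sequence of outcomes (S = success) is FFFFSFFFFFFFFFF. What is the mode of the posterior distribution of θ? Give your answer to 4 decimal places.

θ̂_MAP = 0.2727

The prior density ∝ θ^5(1−θ)^2 is the kernel of Beta(6, 3).
Data: 1 success in 15 trials (from the sequence). The binomial likelihood contributes θ(1−θ)^14, so the posterior is Beta(6+1, 3+14) = Beta(7, 17).
For Beta(a, b) with a, b > 1 the mode is (a−1)/(a+b−2) = 6/22 ≈ 0.2727.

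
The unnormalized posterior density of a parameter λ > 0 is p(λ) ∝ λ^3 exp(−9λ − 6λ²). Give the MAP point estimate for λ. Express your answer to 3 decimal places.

λ̂_MAP = 0.250

ℓ'(λ) = 3/λ − 9 − 12λ. Setting this to zero and multiplying by λ: 12λ² + 9λ − 3 = 0.
λ = (−9 + √(9² + 4·12·3)) / (2·12) = (−9 + √225) / 24 = (−9 + 15)/24 = 1/4.
ℓ''(λ) = −3/λ² − 12 < 0, confirming a maximum.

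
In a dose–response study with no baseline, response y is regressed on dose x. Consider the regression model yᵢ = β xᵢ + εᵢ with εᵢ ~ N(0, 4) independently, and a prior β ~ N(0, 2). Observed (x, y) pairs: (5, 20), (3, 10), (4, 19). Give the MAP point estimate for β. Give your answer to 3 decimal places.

β̂_MAP = 3.962

log p(β | y) = −Σ(yᵢ − βxᵢ)²/(2·4) − β²/(2·2) + const.
Setting the derivative to zero: Σxᵢ(yᵢ − βxᵢ)/4 − β/2 = 0, so β = Σxᵢyᵢ / (Σxᵢ² + σ²/τ²).
Σxᵢyᵢ = 5·20 + 3·10 + 4·19 = 206; Σxᵢ² = 50; σ²/τ² = 2.
β̂_MAP = 206 / (50 + 2) = 206/52 ≈ 3.962.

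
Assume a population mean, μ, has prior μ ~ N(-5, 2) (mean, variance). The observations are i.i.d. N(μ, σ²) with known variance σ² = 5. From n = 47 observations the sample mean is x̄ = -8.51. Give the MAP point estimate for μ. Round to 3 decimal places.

n = 47, x̄ = -8.51.
For a Normal prior and Normal likelihood with known variance, the posterior is Normal; its mode equals its mean, the precision-weighted average.
Prior precision 1/σ₀² = 1/2 = 0.5; data precision n/σ² = 47/5 = 9.4.
μ̂ = (0.5·(-5) + 9.4·(-8.51)) / (0.5 + 9.4) = (-82.494)/9.9 = -4583/550 ≈ -8.333.

μ̂_MAP = -8.333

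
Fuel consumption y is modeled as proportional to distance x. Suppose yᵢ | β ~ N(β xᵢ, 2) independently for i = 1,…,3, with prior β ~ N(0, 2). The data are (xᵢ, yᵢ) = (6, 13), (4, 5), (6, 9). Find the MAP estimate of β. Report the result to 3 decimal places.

β̂_MAP = 1.708

log p(β | y) = −Σ(yᵢ − βxᵢ)²/(2·2) − β²/(2·2) + const.
Setting the derivative to zero: Σxᵢ(yᵢ − βxᵢ)/2 − β/2 = 0, so β = Σxᵢyᵢ / (Σxᵢ² + σ²/τ²).
Σxᵢyᵢ = 6·13 + 4·5 + 6·9 = 152; Σxᵢ² = 88; σ²/τ² = 1.
β̂_MAP = 152 / (88 + 1) = 152/89 ≈ 1.708.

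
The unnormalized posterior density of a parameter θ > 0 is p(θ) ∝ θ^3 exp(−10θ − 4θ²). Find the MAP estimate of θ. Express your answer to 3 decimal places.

ℓ'(θ) = 3/θ − 10 − 8θ. Setting this to zero and multiplying by θ: 8θ² + 10θ − 3 = 0.
θ = (−10 + √(10² + 4·8·3)) / (2·8) = (−10 + √196) / 16 = (−10 + 14)/16 = 1/4.
ℓ''(θ) = −3/θ² − 8 < 0, confirming a maximum.

θ̂_MAP = 0.250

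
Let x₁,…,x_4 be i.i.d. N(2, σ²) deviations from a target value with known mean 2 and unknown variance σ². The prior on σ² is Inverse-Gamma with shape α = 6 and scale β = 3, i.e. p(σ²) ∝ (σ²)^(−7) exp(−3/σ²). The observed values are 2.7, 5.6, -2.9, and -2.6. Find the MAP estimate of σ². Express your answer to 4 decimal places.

Sum of squared deviations about the known mean: SS = (2.7−2)² + (5.6−2)² + (-2.9−2)² + (-2.6−2)² = 58.62.
The Normal likelihood contributes (σ²)^(−n/2) exp(−SS/(2σ²)), so the posterior is Inverse-Gamma(α + n/2, β + SS/2) = Inverse-Gamma(8, 32.31).
The mode of Inverse-Gamma(a, b) is b/(a+1) = 32.31/9 ≈ 3.5900.

σ̂²_MAP = 3.5900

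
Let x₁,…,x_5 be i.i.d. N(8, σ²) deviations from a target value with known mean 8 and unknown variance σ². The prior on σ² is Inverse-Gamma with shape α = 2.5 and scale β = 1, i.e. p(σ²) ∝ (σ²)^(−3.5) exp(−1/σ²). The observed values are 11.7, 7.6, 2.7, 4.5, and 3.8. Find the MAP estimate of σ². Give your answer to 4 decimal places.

Sum of squared deviations about the known mean: SS = (11.7−8)² + (7.6−8)² + (2.7−8)² + (4.5−8)² + (3.8−8)² = 71.83.
The Normal likelihood contributes (σ²)^(−n/2) exp(−SS/(2σ²)), so the posterior is Inverse-Gamma(α + n/2, β + SS/2) = Inverse-Gamma(5, 36.915).
The mode of Inverse-Gamma(a, b) is b/(a+1) = 36.915/6 ≈ 6.1525.

σ̂²_MAP = 6.1525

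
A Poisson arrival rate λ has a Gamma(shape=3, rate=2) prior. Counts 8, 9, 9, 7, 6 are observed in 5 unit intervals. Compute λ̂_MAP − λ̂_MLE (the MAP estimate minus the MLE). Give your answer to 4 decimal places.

Σxᵢ = 39. Posterior is Gamma(42, 7); MAP = (42−1)/7 = 41/7 ≈ 5.85714.
MLE = x̄ = 39/5 ≈ 7.80000.
Difference = 41/7 − 39/5 = -68/35 ≈ -1.9429.

MAP − MLE = -1.9429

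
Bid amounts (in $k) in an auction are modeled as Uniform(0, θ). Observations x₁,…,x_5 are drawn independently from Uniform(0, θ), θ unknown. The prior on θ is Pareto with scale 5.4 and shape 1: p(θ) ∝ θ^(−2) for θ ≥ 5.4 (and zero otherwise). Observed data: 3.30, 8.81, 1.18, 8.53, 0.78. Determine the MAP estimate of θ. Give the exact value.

θ̂_MAP = 8.81

The Uniform(0, θ) likelihood is θ^(−n) for θ ≥ max(xᵢ), zero otherwise. Here max(xᵢ) = 8.81.
Posterior ∝ θ^(−2) · θ^(−5) = θ^(−7) on θ ≥ max(5.4, 8.81) = 8.81.
This density is strictly decreasing in θ, so the posterior mode lies at the lower boundary of the support.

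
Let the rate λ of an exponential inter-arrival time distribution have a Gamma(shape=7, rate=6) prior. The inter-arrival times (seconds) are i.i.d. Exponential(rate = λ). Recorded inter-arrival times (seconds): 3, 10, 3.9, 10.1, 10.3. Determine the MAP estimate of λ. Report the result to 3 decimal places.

The Exponential(rate=λ) likelihood is ∝ λ^n e^(−λΣtᵢ). Here n = 5 and Σtᵢ = 3 + 10 + 3.9 + 10.1 + 10.3 = 37.3.
Posterior ∝ λ^6e^(−6λ) · λ^5e^(−37.3λ) = λ^11e^(−43.3λ), i.e. Gamma(12, 43.3).
Mode = (a−1)/b = 11/43.3 ≈ 0.254.

λ̂_MAP = 0.254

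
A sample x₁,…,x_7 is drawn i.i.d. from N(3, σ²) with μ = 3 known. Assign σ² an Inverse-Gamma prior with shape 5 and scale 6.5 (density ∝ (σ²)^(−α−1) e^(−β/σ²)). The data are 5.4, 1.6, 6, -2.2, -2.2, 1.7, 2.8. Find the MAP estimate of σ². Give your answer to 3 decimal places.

σ̂²_MAP = 4.502

Sum of squared deviations about the known mean: SS = (5.4−3)² + (1.6−3)² + (6−3)² + (-2.2−3)² + (-2.2−3)² + (1.7−3)² + (2.8−3)² = 72.53.
The Normal likelihood contributes (σ²)^(−n/2) exp(−SS/(2σ²)), so the posterior is Inverse-Gamma(α + n/2, β + SS/2) = Inverse-Gamma(8.5, 42.765).
The mode of Inverse-Gamma(a, b) is b/(a+1) = 42.765/9.5 ≈ 4.502.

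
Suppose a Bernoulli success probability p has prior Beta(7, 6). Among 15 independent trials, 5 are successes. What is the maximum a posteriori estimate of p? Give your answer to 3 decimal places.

Prior: Beta(7, 6).
Data: 5 successes in 15 trials. The binomial likelihood contributes p^5(1−p)^10, so the posterior is Beta(7+5, 6+10) = Beta(12, 16).
For Beta(a, b) with a, b > 1 the mode is (a−1)/(a+b−2) = 11/26 ≈ 0.423.

p̂_MAP = 0.423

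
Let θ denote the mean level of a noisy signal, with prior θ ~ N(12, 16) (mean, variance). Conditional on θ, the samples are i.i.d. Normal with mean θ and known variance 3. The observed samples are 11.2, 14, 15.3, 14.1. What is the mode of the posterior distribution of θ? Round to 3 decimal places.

θ̂_MAP = 13.576

n = 4; x̄ = (11.2 + 14 + 15.3 + 14.1)/4 = 54.6/4 = 13.65.
For a Normal prior and Normal likelihood with known variance, the posterior is Normal; its mode equals its mean, the precision-weighted average.
Prior precision 1/σ₀² = 1/16 = 0.0625; data precision n/σ² = 4/3.
θ̂ = (0.0625·12 + (4/3)·13.65) / (0.0625 + 4/3) = 18.95/(67/48) = 4548/335 ≈ 13.576.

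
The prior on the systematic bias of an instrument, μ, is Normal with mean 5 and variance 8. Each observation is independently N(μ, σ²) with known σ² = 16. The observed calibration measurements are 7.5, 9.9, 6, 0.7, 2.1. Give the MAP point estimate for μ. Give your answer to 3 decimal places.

μ̂_MAP = 5.171

n = 5; x̄ = (7.5 + 9.9 + 6 + 0.7 + 2.1)/5 = 26.2/5 = 5.24.
For a Normal prior and Normal likelihood with known variance, the posterior is Normal; its mode equals its mean, the precision-weighted average.
Prior precision 1/σ₀² = 1/8 = 0.125; data precision n/σ² = 5/16 = 0.3125.
μ̂ = (0.125·5 + 0.3125·5.24) / (0.125 + 0.3125) = 2.2625/0.4375 = 181/35 ≈ 5.171.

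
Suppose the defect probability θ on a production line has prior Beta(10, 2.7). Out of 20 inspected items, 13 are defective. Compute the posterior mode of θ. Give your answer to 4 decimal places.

θ̂_MAP = 0.7166

Prior: Beta(10, 2.7).
Data: 13 successes in 20 trials. The binomial likelihood contributes θ^13(1−θ)^7, so the posterior is Beta(10+13, 2.7+7) = Beta(23, 9.7).
For Beta(a, b) with a, b > 1 the mode is (a−1)/(a+b−2) = 22/30.7 ≈ 0.7166.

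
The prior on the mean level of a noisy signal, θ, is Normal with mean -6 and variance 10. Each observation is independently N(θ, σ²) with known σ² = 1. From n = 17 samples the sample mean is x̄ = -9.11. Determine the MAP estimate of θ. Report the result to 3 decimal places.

n = 17, x̄ = -9.11.
For a Normal prior and Normal likelihood with known variance, the posterior is Normal; its mode equals its mean, the precision-weighted average.
Prior precision 1/σ₀² = 1/10 = 0.1; data precision n/σ² = 17/1 = 17.
θ̂ = (0.1·(-6) + 17·(-9.11)) / (0.1 + 17) = (-155.47)/17.1 = -15547/1710 ≈ -9.092.

θ̂_MAP = -9.092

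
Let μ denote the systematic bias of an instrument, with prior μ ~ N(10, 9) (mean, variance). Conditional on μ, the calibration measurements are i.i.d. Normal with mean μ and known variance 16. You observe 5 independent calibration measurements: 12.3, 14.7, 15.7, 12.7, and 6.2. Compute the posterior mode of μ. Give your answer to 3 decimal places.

μ̂_MAP = 11.711

n = 5; x̄ = (12.3 + 14.7 + 15.7 + 12.7 + 6.2)/5 = 61.6/5 = 12.32.
For a Normal prior and Normal likelihood with known variance, the posterior is Normal; its mode equals its mean, the precision-weighted average.
Prior precision 1/σ₀² = 1/9; data precision n/σ² = 5/16 = 0.3125.
μ̂ = ((1/9)·10 + 0.3125·12.32) / (1/9 + 0.3125) = (893/180)/(61/144) = 3572/305 ≈ 11.711.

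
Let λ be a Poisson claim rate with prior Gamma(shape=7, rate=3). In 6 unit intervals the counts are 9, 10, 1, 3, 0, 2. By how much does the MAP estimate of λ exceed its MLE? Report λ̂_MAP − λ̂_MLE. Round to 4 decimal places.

Σxᵢ = 25. Posterior is Gamma(32, 9); MAP = (32−1)/9 = 31/9 ≈ 3.44444.
MLE = x̄ = 25/6 ≈ 4.16667.
Difference = 31/9 − 25/6 = -13/18 ≈ -0.7222.

MAP − MLE = -0.7222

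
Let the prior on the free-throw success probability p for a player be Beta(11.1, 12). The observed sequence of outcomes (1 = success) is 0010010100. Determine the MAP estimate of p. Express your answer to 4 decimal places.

Prior: Beta(11.1, 12).
Data: 3 successes in 10 trials (from the sequence). The binomial likelihood contributes p^3(1−p)^7, so the posterior is Beta(11.1+3, 12+7) = Beta(14.1, 19).
For Beta(a, b) with a, b > 1 the mode is (a−1)/(a+b−2) = 13.1/31.1 ≈ 0.4212.

p̂_MAP = 0.4212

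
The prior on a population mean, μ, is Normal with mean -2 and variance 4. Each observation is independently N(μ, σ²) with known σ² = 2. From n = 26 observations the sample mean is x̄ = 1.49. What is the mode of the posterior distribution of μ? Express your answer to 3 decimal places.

n = 26, x̄ = 1.49.
For a Normal prior and Normal likelihood with known variance, the posterior is Normal; its mode equals its mean, the precision-weighted average.
Prior precision 1/σ₀² = 1/4 = 0.25; data precision n/σ² = 26/2 = 13.
μ̂ = (0.25·(-2) + 13·1.49) / (0.25 + 13) = 18.87/13.25 = 1887/1325 ≈ 1.424.

μ̂_MAP = 1.424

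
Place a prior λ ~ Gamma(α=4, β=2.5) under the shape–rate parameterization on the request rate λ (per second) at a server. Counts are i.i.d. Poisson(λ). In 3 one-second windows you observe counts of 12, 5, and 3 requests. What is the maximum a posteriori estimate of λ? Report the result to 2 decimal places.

λ̂_MAP = 4.18

Σxᵢ = 12+5+3 = 20, with n = 3.
Posterior ∝ λ^3e^(−2.5λ) · λ^20e^(−3λ) = λ^23e^(−5.5λ), i.e. Gamma(shape=24, rate=5.5).
The mode of a Gamma(a, b) with a ≥ 1 (shape–rate) is (a−1)/b = 23/5.5 ≈ 4.18.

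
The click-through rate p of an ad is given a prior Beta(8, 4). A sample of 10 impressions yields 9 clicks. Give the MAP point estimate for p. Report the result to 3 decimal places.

Prior: Beta(8, 4).
Data: 9 successes in 10 trials. The binomial likelihood contributes p^9(1−p)^1, so the posterior is Beta(8+9, 4+1) = Beta(17, 5).
For Beta(a, b) with a, b > 1 the mode is (a−1)/(a+b−2) = 16/20 ≈ 0.800.

p̂_MAP = 0.800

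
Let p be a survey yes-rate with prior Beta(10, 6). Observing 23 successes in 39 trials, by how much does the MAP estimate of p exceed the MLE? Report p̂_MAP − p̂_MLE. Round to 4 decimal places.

MAP − MLE = 0.0140

Posterior is Beta(33, 22); MAP = (33−1)/(55−2) = 32/53 ≈ 0.60377.
MLE ignores the prior: p̂_MLE = k/n = 23/39 ≈ 0.58974.
Difference = 32/53 − 23/39 = 29/2067 ≈ 0.0140.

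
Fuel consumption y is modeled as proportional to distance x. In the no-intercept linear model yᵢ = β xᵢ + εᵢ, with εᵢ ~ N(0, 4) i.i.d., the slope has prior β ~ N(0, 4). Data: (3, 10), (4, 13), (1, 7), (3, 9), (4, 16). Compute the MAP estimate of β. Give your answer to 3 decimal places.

β̂_MAP = 3.462

log p(β | y) = −Σ(yᵢ − βxᵢ)²/(2·4) − β²/(2·4) + const.
Setting the derivative to zero: Σxᵢ(yᵢ − βxᵢ)/4 − β/4 = 0, so β = Σxᵢyᵢ / (Σxᵢ² + σ²/τ²).
Σxᵢyᵢ = 3·10 + 4·13 + 1·7 + 3·9 + 4·16 = 180; Σxᵢ² = 51; σ²/τ² = 1.
β̂_MAP = 180 / (51 + 1) = 180/52 ≈ 3.462.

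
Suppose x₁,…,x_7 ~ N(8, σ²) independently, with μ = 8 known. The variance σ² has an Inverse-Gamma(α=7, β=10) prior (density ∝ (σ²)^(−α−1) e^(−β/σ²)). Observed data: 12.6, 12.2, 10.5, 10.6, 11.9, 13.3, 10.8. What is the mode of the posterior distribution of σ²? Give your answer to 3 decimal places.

Sum of squared deviations about the known mean: SS = (12.6−8)² + (12.2−8)² + (10.5−8)² + (10.6−8)² + (11.9−8)² + (13.3−8)² + (10.8−8)² = 102.95.
The Normal likelihood contributes (σ²)^(−n/2) exp(−SS/(2σ²)), so the posterior is Inverse-Gamma(α + n/2, β + SS/2) = Inverse-Gamma(10.5, 61.475).
The mode of Inverse-Gamma(a, b) is b/(a+1) = 61.475/11.5 ≈ 5.346.

σ̂²_MAP = 5.346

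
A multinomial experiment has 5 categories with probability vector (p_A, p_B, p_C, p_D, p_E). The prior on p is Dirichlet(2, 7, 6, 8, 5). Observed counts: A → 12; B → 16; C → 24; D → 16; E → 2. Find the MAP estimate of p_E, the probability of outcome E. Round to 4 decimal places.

The posterior is Dirichlet(αᵢ + nᵢ) = Dirichlet(14, 23, 30, 24, 7).
For a Dirichlet(a₁,…,a_K) with all aᵢ > 1, the mode has j-th component (aⱼ − 1)/(Σaᵢ − K).
Here Σaᵢ = 98 and K = 5, so p_E = (7 − 1)/(98 − 5) = 6/93 ≈ 0.0645.

MAP estimate of p_E = 0.0645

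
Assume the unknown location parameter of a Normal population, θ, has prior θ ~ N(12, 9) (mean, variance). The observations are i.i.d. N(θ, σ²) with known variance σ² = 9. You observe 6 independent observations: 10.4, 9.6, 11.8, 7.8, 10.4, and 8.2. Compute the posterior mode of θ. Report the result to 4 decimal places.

θ̂_MAP = 10.0286

n = 6; x̄ = (10.4 + 9.6 + 11.8 + 7.8 + 10.4 + 8.2)/6 = 58.2/6 = 9.7.
For a Normal prior and Normal likelihood with known variance, the posterior is Normal; its mode equals its mean, the precision-weighted average.
Prior precision 1/σ₀² = 1/9; data precision n/σ² = 6/9 = 2/3.
θ̂ = ((1/9)·12 + (2/3)·9.7) / (1/9 + 2/3) = 7.8/(7/9) = 351/35 ≈ 10.0286.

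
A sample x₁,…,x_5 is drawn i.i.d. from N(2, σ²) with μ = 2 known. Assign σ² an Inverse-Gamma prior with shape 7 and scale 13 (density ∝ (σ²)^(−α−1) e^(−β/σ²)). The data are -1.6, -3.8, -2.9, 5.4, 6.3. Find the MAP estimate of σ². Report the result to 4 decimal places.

σ̂²_MAP = 6.0314

Sum of squared deviations about the known mean: SS = (-1.6−2)² + (-3.8−2)² + (-2.9−2)² + (5.4−2)² + (6.3−2)² = 100.66.
The Normal likelihood contributes (σ²)^(−n/2) exp(−SS/(2σ²)), so the posterior is Inverse-Gamma(α + n/2, β + SS/2) = Inverse-Gamma(9.5, 63.33).
The mode of Inverse-Gamma(a, b) is b/(a+1) = 63.33/10.5 ≈ 6.0314.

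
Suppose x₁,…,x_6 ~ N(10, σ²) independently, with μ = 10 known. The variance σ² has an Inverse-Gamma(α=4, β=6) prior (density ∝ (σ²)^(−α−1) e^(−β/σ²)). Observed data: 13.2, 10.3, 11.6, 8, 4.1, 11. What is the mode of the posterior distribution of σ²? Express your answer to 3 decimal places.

Sum of squared deviations about the known mean: SS = (13.2−10)² + (10.3−10)² + (11.6−10)² + (8−10)² + (4.1−10)² + (11−10)² = 52.7.
The Normal likelihood contributes (σ²)^(−n/2) exp(−SS/(2σ²)), so the posterior is Inverse-Gamma(α + n/2, β + SS/2) = Inverse-Gamma(7, 32.35).
The mode of Inverse-Gamma(a, b) is b/(a+1) = 32.35/8 ≈ 4.044.

σ̂²_MAP = 4.044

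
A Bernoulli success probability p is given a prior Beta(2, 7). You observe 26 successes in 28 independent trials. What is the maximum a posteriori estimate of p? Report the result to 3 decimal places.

Prior: Beta(2, 7).
Data: 26 successes in 28 trials. The binomial likelihood contributes p^26(1−p)^2, so the posterior is Beta(2+26, 7+2) = Beta(28, 9).
For Beta(a, b) with a, b > 1 the mode is (a−1)/(a+b−2) = 27/35 ≈ 0.771.

p̂_MAP = 0.771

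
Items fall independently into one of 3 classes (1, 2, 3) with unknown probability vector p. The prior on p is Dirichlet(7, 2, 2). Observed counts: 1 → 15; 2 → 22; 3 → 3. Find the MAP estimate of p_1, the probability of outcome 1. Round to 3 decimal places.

MAP estimate: 0.438

The posterior is Dirichlet(αᵢ + nᵢ) = Dirichlet(22, 24, 5).
For a Dirichlet(a₁,…,a_K) with all aᵢ > 1, the mode has j-th component (aⱼ − 1)/(Σaᵢ − K).
Here Σaᵢ = 51 and K = 3, so p_1 = (22 − 1)/(51 − 3) = 21/48 ≈ 0.438.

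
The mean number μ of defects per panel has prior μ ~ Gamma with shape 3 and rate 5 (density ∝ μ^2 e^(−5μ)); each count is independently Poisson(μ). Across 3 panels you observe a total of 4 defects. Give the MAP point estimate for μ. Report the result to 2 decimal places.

μ̂_MAP = 0.75

Σxᵢ = 4, n = 3.
Posterior ∝ μ^2e^(−5μ) · μ^4e^(−3μ) = μ^6e^(−8μ), i.e. Gamma(shape=7, rate=8).
The mode of a Gamma(a, b) with a ≥ 1 (shape–rate) is (a−1)/b = 6/8 ≈ 0.75.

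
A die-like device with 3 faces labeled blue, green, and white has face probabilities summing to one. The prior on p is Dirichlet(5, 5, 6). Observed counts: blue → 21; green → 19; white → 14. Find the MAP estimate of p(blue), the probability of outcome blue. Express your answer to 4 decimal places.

The posterior is Dirichlet(αᵢ + nᵢ) = Dirichlet(26, 24, 20).
For a Dirichlet(a₁,…,a_K) with all aᵢ > 1, the mode has j-th component (aⱼ − 1)/(Σaᵢ − K).
Here Σaᵢ = 70 and K = 3, so p(blue) = (26 − 1)/(70 − 3) = 25/67 ≈ 0.3731.

MAP estimate of p(blue) = 0.3731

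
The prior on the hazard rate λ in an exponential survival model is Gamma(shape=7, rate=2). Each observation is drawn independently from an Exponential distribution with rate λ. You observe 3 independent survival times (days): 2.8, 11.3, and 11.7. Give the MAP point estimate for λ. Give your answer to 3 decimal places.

The Exponential(rate=λ) likelihood is ∝ λ^n e^(−λΣtᵢ). Here n = 3 and Σtᵢ = 2.8 + 11.3 + 11.7 = 25.8.
Posterior ∝ λ^6e^(−2λ) · λ^3e^(−25.8λ) = λ^9e^(−27.8λ), i.e. Gamma(10, 27.8).
Mode = (a−1)/b = 9/27.8 ≈ 0.324.

λ̂_MAP = 0.324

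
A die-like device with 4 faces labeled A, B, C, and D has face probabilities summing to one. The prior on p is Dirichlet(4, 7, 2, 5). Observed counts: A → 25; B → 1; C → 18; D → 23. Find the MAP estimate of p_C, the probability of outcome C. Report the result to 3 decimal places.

The posterior is Dirichlet(αᵢ + nᵢ) = Dirichlet(29, 8, 20, 28).
For a Dirichlet(a₁,…,a_K) with all aᵢ > 1, the mode has j-th component (aⱼ − 1)/(Σaᵢ − K).
Here Σaᵢ = 85 and K = 4, so p_C = (20 − 1)/(85 − 4) = 19/81 ≈ 0.235.

MAP estimate of p_C = 0.235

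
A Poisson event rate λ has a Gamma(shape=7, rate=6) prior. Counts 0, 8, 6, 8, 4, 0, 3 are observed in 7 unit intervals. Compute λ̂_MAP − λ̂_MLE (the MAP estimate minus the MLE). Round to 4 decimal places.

MAP − MLE = -1.4505

Σxᵢ = 29. Posterior is Gamma(36, 13); MAP = (36−1)/13 = 35/13 ≈ 2.69231.
MLE = x̄ = 29/7 ≈ 4.14286.
Difference = 35/13 − 29/7 = -132/91 ≈ -1.4505.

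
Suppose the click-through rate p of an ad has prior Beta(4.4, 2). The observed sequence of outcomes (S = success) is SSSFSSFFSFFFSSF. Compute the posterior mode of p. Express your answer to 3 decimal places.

Prior: Beta(4.4, 2).
Data: 8 successes in 15 trials (from the sequence). The binomial likelihood contributes p^8(1−p)^7, so the posterior is Beta(4.4+8, 2+7) = Beta(12.4, 9).
For Beta(a, b) with a, b > 1 the mode is (a−1)/(a+b−2) = 11.4/19.4 ≈ 0.588.

p̂_MAP = 0.588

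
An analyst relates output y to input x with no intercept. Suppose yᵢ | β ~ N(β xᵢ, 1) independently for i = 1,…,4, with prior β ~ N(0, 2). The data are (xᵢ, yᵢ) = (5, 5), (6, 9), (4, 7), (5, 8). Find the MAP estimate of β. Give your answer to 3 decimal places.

log p(β | y) = −Σ(yᵢ − βxᵢ)²/(2·1) − β²/(2·2) + const.
Setting the derivative to zero: Σxᵢ(yᵢ − βxᵢ)/1 − β/2 = 0, so β = Σxᵢyᵢ / (Σxᵢ² + σ²/τ²).
Σxᵢyᵢ = 5·5 + 6·9 + 4·7 + 5·8 = 147; Σxᵢ² = 102; σ²/τ² = 0.5.
β̂_MAP = 147 / (102 + 0.5) = 147/102.5 ≈ 1.434.

β̂_MAP = 1.434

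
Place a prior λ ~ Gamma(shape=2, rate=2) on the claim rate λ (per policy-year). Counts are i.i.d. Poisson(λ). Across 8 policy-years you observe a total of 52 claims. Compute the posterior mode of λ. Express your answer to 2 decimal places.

Σxᵢ = 52, n = 8.
Posterior ∝ λe^(−2λ) · λ^52e^(−8λ) = λ^53e^(−10λ), i.e. Gamma(shape=54, rate=10).
The mode of a Gamma(a, b) with a ≥ 1 (shape–rate) is (a−1)/b = 53/10 ≈ 5.30.

λ̂_MAP = 5.30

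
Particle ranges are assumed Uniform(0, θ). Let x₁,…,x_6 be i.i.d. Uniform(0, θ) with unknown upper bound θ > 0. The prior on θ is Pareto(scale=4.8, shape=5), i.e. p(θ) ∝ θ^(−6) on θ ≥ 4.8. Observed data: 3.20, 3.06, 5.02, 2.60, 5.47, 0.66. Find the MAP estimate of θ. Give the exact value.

θ̂_MAP = 5.47

The Uniform(0, θ) likelihood is θ^(−n) for θ ≥ max(xᵢ), zero otherwise. Here max(xᵢ) = 5.47.
Posterior ∝ θ^(−6) · θ^(−6) = θ^(−12) on θ ≥ max(4.8, 5.47) = 5.47.
This density is strictly decreasing in θ, so the posterior mode lies at the lower boundary of the support.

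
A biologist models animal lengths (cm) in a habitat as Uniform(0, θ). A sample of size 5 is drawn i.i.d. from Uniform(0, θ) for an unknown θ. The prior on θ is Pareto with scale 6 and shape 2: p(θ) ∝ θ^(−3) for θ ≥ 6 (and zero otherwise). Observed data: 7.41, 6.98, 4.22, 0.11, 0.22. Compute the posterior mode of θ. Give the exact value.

θ̂_MAP = 7.41

The Uniform(0, θ) likelihood is θ^(−n) for θ ≥ max(xᵢ), zero otherwise. Here max(xᵢ) = 7.41.
Posterior ∝ θ^(−3) · θ^(−5) = θ^(−8) on θ ≥ max(6, 7.41) = 7.41.
This density is strictly decreasing in θ, so the posterior mode lies at the lower boundary of the support.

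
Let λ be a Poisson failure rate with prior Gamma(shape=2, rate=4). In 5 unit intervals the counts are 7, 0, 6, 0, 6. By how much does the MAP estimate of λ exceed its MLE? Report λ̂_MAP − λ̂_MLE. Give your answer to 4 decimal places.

MAP − MLE = -1.5778

Σxᵢ = 19. Posterior is Gamma(21, 9); MAP = (21−1)/9 = 20/9 ≈ 2.22222.
MLE = x̄ = 19/5 ≈ 3.80000.
Difference = 20/9 − 19/5 = -71/45 ≈ -1.5778.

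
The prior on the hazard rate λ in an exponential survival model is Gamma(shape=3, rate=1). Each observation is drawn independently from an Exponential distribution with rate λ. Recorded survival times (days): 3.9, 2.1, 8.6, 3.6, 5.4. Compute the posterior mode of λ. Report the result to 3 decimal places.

The Exponential(rate=λ) likelihood is ∝ λ^n e^(−λΣtᵢ). Here n = 5 and Σtᵢ = 3.9 + 2.1 + 8.6 + 3.6 + 5.4 = 23.6.
Posterior ∝ λ^2e^(−1λ) · λ^5e^(−23.6λ) = λ^7e^(−24.6λ), i.e. Gamma(8, 24.6).
Mode = (a−1)/b = 7/24.6 ≈ 0.285.

λ̂_MAP = 0.285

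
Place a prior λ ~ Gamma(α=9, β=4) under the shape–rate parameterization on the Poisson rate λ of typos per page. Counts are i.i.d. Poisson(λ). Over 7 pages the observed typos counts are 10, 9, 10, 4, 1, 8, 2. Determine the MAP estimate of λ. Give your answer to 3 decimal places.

λ̂_MAP = 4.727

Σxᵢ = 10+9+10+4+1+8+2 = 44, with n = 7.
Posterior ∝ λ^8e^(−4λ) · λ^44e^(−7λ) = λ^52e^(−11λ), i.e. Gamma(shape=53, rate=11).
The mode of a Gamma(a, b) with a ≥ 1 (shape–rate) is (a−1)/b = 52/11 ≈ 4.727.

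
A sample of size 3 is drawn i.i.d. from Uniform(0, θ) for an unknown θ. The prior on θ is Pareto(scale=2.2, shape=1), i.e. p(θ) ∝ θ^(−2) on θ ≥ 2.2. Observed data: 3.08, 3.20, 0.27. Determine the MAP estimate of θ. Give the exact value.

The Uniform(0, θ) likelihood is θ^(−n) for θ ≥ max(xᵢ), zero otherwise. Here max(xᵢ) = 3.20.
Posterior ∝ θ^(−2) · θ^(−3) = θ^(−5) on θ ≥ max(2.2, 3.20) = 3.20.
This density is strictly decreasing in θ, so the posterior mode lies at the lower boundary of the support.

θ̂_MAP = 3.20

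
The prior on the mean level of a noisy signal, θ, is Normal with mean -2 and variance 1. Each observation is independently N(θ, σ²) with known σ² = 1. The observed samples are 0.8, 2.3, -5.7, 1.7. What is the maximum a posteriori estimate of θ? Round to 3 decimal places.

θ̂_MAP = -0.580

n = 4; x̄ = (0.8 + 2.3 + (-5.7) + 1.7)/4 = -0.9/4 = -0.225.
For a Normal prior and Normal likelihood with known variance, the posterior is Normal; its mode equals its mean, the precision-weighted average.
Prior precision 1/σ₀² = 1/1 = 1; data precision n/σ² = 4/1 = 4.
θ̂ = (1·(-2) + 4·(-0.225)) / (1 + 4) = (-2.9)/5 = -0.580.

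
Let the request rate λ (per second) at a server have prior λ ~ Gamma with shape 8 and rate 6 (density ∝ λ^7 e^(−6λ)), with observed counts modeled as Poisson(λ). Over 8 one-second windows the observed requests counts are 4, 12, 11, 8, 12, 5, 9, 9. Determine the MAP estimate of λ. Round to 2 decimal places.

λ̂_MAP = 5.50

Σxᵢ = 4+12+11+8+12+5+9+9 = 70, with n = 8.
Posterior ∝ λ^7e^(−6λ) · λ^70e^(−8λ) = λ^77e^(−14λ), i.e. Gamma(shape=78, rate=14).
The mode of a Gamma(a, b) with a ≥ 1 (shape–rate) is (a−1)/b = 77/14 ≈ 5.50.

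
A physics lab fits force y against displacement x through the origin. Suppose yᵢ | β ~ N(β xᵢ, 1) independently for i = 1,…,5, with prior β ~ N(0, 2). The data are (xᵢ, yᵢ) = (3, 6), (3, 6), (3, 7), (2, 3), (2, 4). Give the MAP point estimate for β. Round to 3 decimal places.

log p(β | y) = −Σ(yᵢ − βxᵢ)²/(2·1) − β²/(2·2) + const.
Setting the derivative to zero: Σxᵢ(yᵢ − βxᵢ)/1 − β/2 = 0, so β = Σxᵢyᵢ / (Σxᵢ² + σ²/τ²).
Σxᵢyᵢ = 3·6 + 3·6 + 3·7 + 2·3 + 2·4 = 71; Σxᵢ² = 35; σ²/τ² = 0.5.
β̂_MAP = 71 / (35 + 0.5) = 71/35.5 ≈ 2.000.

β̂_MAP = 2.000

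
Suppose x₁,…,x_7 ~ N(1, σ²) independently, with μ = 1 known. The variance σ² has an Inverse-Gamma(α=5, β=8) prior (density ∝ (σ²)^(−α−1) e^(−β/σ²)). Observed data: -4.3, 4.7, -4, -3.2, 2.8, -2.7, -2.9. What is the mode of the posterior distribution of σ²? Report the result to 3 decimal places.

Sum of squared deviations about the known mean: SS = (-4.3−1)² + (4.7−1)² + (-4−1)² + (-3.2−1)² + (2.8−1)² + (-2.7−1)² + (-2.9−1)² = 116.56.
The Normal likelihood contributes (σ²)^(−n/2) exp(−SS/(2σ²)), so the posterior is Inverse-Gamma(α + n/2, β + SS/2) = Inverse-Gamma(8.5, 66.28).
The mode of Inverse-Gamma(a, b) is b/(a+1) = 66.28/9.5 ≈ 6.977.

σ̂²_MAP = 6.977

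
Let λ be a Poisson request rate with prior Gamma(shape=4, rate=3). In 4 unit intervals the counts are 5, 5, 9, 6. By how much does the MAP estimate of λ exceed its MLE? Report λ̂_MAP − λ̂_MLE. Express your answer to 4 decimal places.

MAP − MLE = -2.2500

Σxᵢ = 25. Posterior is Gamma(29, 7); MAP = (29−1)/7 = 28/7 ≈ 4.00000.
MLE = x̄ = 25/4 ≈ 6.25000.
Difference = 28/7 − 25/4 = -9/4 ≈ -2.2500.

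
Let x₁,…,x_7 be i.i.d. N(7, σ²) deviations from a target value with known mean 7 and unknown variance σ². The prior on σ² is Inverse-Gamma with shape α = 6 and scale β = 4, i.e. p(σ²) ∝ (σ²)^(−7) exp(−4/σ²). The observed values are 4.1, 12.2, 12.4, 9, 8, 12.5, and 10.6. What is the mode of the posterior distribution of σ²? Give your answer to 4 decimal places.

Sum of squared deviations about the known mean: SS = (4.1−7)² + (12.2−7)² + (12.4−7)² + (9−7)² + (8−7)² + (12.5−7)² + (10.6−7)² = 112.82.
The Normal likelihood contributes (σ²)^(−n/2) exp(−SS/(2σ²)), so the posterior is Inverse-Gamma(α + n/2, β + SS/2) = Inverse-Gamma(9.5, 60.41).
The mode of Inverse-Gamma(a, b) is b/(a+1) = 60.41/10.5 ≈ 5.7533.

σ̂²_MAP = 5.7533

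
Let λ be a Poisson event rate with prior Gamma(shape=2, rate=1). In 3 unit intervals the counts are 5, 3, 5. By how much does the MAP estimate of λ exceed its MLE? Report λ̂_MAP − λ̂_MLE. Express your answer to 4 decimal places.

Σxᵢ = 13. Posterior is Gamma(15, 4); MAP = (15−1)/4 = 14/4 ≈ 3.50000.
MLE = x̄ = 13/3 ≈ 4.33333.
Difference = 14/4 − 13/3 = -5/6 ≈ -0.8333.

MAP − MLE = -0.8333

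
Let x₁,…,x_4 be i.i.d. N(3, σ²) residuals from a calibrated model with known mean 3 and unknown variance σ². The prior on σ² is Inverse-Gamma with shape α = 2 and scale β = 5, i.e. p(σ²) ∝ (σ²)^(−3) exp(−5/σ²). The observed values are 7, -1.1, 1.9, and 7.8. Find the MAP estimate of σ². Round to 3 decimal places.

σ̂²_MAP = 6.706

Sum of squared deviations about the known mean: SS = (7−3)² + (-1.1−3)² + (1.9−3)² + (7.8−3)² = 57.06.
The Normal likelihood contributes (σ²)^(−n/2) exp(−SS/(2σ²)), so the posterior is Inverse-Gamma(α + n/2, β + SS/2) = Inverse-Gamma(4, 33.53).
The mode of Inverse-Gamma(a, b) is b/(a+1) = 33.53/5 ≈ 6.706.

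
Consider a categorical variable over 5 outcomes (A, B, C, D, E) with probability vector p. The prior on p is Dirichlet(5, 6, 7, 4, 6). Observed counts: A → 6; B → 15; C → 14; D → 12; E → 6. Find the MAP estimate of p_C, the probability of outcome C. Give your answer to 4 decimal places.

The posterior is Dirichlet(αᵢ + nᵢ) = Dirichlet(11, 21, 21, 16, 12).
For a Dirichlet(a₁,…,a_K) with all aᵢ > 1, the mode has j-th component (aⱼ − 1)/(Σaᵢ − K).
Here Σaᵢ = 81 and K = 5, so p_C = (21 − 1)/(81 − 5) = 20/76 ≈ 0.2632.

MAP estimate of p_C = 0.2632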